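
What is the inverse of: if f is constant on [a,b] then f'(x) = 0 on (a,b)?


The inverse of (P → Q) is (¬P → ¬Q). It is equivalent to the converse, not to the original.
Here P = 'f is constant on [a,b]' and Q = 'f'(x) = 0 on (a,b)'.

If not (f is constant on [a,b]), then not (f'(x) = 0 on (a,b)).


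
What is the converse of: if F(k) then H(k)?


The converse of (P → Q) is (Q → P). It is not in general equivalent to the original.
Here P = 'F(k)' and Q = 'H(k)'.

If H(k), then F(k).


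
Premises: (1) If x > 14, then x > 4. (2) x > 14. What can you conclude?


Modus ponens: from (P → Q) and P, infer Q.
P = 'x > 14' is asserted, and P → Q holds, so Q follows.

x > 4.


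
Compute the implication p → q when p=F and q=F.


Implication is false only when antecedent is true and consequent is false.
Substitute: p=F, q=F.
F → F evaluates to T.

T


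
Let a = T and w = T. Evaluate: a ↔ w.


Biconditional is true when both operands have the same truth value.
Substitute: a=T, w=T.
T ↔ T evaluates to T.

T


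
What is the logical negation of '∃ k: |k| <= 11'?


¬(∀ x: φ) = ∃ x: ¬φ, and ¬(∃ x: φ) = ∀ x: ¬φ.
Apply to the existential statement.

∀ k: ¬(|k| <= 11)


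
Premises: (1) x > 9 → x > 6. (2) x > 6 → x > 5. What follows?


Hypothetical syllogism: from (P → Q) and (Q → R), infer (P → R).
Chain the two implications through the shared middle term 'x > 6'.

x > 9 → x > 5


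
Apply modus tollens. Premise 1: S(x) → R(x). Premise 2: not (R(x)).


Modus tollens: from (P → Q) and ¬Q, infer ¬P.
Q = 'R(x)' is denied; since P → Q, P must also fail.

Not (S(x)).


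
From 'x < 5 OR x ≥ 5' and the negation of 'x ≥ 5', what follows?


Disjunctive syllogism: from (P ∨ Q) and ¬P, infer Q.
One disjunct, 'x ≥ 5', is ruled out; the other must hold.

x < 5


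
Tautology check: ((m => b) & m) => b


Build the truth table over {b, m}:
b | m | φ
---------
False | False | True
True | False | True
False | True | True
True | True | True
Every row evaluates to true.

Yes, it is a tautology.


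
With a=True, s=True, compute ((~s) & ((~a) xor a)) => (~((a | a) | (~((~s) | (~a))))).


Substitute a=True, s=True:
… (earlier sub-steps elided)
(~a) xor a = False xor True = True
(~s) & ((~a) xor a) = False & True = False
a | a = True | True = True
~s = False
~a = False
(~s) | (~a) = False | False = False
~((~s) | (~a)) = True
(a | a) | (~((~s) | (~a))) = True | True = True
~((a | a) | (~((~s) | (~a)))) = False
((~s) & ((~a) xor a)) => (~((a | a) | (~((~s) | (~a))))) = False => False = True

True


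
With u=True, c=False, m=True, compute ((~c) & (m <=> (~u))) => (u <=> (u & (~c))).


Substitute u=True, c=False, m=True:
~c = True
~u = False
m <=> (~u) = True <=> False = False
(~c) & (m <=> (~u)) = True & False = False
~c = True
u & (~c) = True & True = True
u <=> (u & (~c)) = True <=> True = True
((~c) & (m <=> (~u))) => (u <=> (u & (~c))) = False => True = True

True


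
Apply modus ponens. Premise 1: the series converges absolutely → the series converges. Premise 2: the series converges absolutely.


Modus ponens: from (P → Q) and P, infer Q.
P = 'the series converges absolutely' is asserted, and P → Q holds, so Q follows.

the series converges.


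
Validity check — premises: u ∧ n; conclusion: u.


This matches the form of conjunction elimination: the conclusion follows in every model of the premises.

Valid.


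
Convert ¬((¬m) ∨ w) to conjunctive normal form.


Step 1: Apply De Morgan: ¬((¬m) ∨ w) = ¬(¬m) ∧ ¬w.
Step 2: Eliminate any double negations (¬¬X = X).

m ∧ (¬w)


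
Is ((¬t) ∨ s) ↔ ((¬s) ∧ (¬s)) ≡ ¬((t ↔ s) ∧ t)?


Compare truth tables:
s | t | φ | ψ
-------------
F | F | T | T
T | F | F | T
F | T | F | T
T | T | F | F
They differ at row 2 (s=T, t=F): φ=F but ψ=T.

No, they are not logically equivalent.


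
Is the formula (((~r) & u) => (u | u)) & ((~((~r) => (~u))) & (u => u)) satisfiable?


Search for a satisfying assignment over {r, u}.
Try r=False, u=True: the formula evaluates to True.
A satisfying assignment exists.

Satisfiable.


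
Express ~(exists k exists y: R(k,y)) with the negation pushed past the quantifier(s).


Negation flips each quantifier (∀↔∃) and negates the inner predicate.
¬(exists k exists y: φ) = forall k forall y: ¬φ.

forall k forall y: ~(R(k,y))


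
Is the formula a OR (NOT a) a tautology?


Build the truth table over {a}:
a | φ
-----
F | T
T | T
Every row evaluates to true.

Yes, it is a tautology.


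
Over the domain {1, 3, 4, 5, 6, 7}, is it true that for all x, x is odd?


Evaluate the predicate on each element: 1:T, 3:T, 4:F, 5:T, 6:F, 7:T.
Counterexample x = 4 fails the predicate.

F


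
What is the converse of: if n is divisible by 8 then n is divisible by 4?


The converse of (P → Q) is (Q → P). It is not in general equivalent to the original.
Here P = 'n is divisible by 8' and Q = 'n is divisible by 4'.

If n is divisible by 4, then n is divisible by 8.


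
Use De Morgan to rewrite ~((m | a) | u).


De Morgan: the negation of a disjunction is the conjunction of the negations.
Distribute ~ across |, flipping it to &, and negate each literal.

((~m) & (~a)) & (~u)


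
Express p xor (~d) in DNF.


Step 1: p ⊕ (¬d) is true exactly when they disagree: (p ∧ ¬(¬d)) ∨ (¬p ∧ (¬d)).
Step 2: Eliminate any double negations (¬¬X = X).

(p & d) | ((~p) & (~d))


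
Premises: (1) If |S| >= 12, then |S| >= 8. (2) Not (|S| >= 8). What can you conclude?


Modus tollens: from (P → Q) and ¬Q, infer ¬P.
Q = '|S| >= 8' is denied; since P → Q, P must also fail.

Not (|S| >= 12).


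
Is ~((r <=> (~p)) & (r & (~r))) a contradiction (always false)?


Truth table over {p, r}:
p | r | φ
---------
False | False | True
True | False | True
False | True | True
True | True | True
Satisfying assignment at row 1: p=False, r=False gives True.

No, it is not a contradiction.


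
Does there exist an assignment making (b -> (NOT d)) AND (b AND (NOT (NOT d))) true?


Check all 4 assignments over {b, d}:
b | d | φ
---------
F | F | F
T | F | F
F | T | F
T | T | F
No assignment makes the formula true.

Unsatisfiable.


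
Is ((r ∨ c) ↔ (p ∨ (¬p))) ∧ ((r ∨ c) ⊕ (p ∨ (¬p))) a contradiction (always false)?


Truth table over {c, p, r}:
c | p | r | φ
-------------
F | F | F | F
T | F | F | F
F | T | F | F
T | T | F | F
F | F | T | F
T | F | T | F
F | T | T | F
T | T | T | F
Every row is false.

Yes, it is a contradiction.


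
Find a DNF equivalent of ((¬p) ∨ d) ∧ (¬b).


Step 1: Distribute ∧ over ∨: ((¬p) ∨ d) ∧ (¬b) = ((¬p) ∧ (¬b)) ∨ (d ∧ (¬b)).

((¬p) ∧ (¬b)) ∨ (d ∧ (¬b))


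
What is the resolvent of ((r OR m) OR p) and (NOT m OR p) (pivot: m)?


The clauses contain complementary literals m and NOTm.
Resolution eliminates this pair and disjoins the remaining literals (merging duplicates).

(r OR p)


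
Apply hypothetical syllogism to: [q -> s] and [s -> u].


Hypothetical syllogism: from (P → Q) and (Q → R), infer (P → R).
Chain the two implications through the shared middle term 's'.

q -> u


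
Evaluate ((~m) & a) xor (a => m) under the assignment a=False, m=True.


Substitute a=False, m=True:
~m = False
(~m) & a = False & False = False
a => m = False => True = True
((~m) & a) xor (a => m) = False xor True = True

True


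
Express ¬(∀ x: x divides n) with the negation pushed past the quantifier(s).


¬(∀ x: φ) = ∃ x: ¬φ, and ¬(∃ x: φ) = ∀ x: ¬φ.
Apply to the universal statement.

∃ x: ¬(x divides n)


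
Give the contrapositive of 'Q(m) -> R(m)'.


The contrapositive of (P → Q) is (¬Q → ¬P); it is logically equivalent to the original.
Here P = 'Q(m)' and Q = 'R(m)'.

If not (R(m)), then not (Q(m)).


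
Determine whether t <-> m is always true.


Build the truth table over {m, t}:
m | t | φ
---------
F | F | T
T | F | F
F | T | F
T | T | T
Counterexample at row 2: with m=T, t=F, the formula is F.

No, it is not a tautology.


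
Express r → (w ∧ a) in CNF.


Step 1: Rewrite r → (w ∧ a) as ¬r ∨ (w ∧ a).
Step 2: Distribute ∨ over ∧.

((¬r) ∨ w) ∧ ((¬r) ∨ a)


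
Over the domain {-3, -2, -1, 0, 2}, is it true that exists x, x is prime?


Evaluate the predicate on each element: -3:False, -2:False, -1:False, 0:False, 2:True.
Witness x = 2 satisfies the predicate.

True


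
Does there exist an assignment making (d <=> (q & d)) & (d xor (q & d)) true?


Check all 4 assignments over {d, q}:
d | q | φ
---------
False | False | False
True | False | False
False | True | False
True | True | False
No assignment makes the formula true.

Unsatisfiable.


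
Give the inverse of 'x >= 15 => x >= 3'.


The inverse of (P → Q) is (¬P → ¬Q). It is equivalent to the converse, not to the original.
Here P = 'x >= 15' and Q = 'x >= 3'.

If not (x >= 15), then not (x >= 3).


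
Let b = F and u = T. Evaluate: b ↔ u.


Biconditional is true when both operands have the same truth value.
Substitute: b=F, u=T.
F ↔ T evaluates to F.

F


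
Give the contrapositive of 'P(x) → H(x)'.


The contrapositive of (P → Q) is (¬Q → ¬P); it is logically equivalent to the original.
Here P = 'P(x)' and Q = 'H(x)'.

If not (H(x)), then not (P(x)).


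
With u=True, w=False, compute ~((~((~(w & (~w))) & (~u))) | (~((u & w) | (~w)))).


Substitute u=True, w=False:
… (earlier sub-steps elided)
~(w & (~w)) = True
~u = False
(~(w & (~w))) & (~u) = True & False = False
~((~(w & (~w))) & (~u)) = True
u & w = True & False = False
~w = True
(u & w) | (~w) = False | True = True
~((u & w) | (~w)) = False
(~((~(w & (~w))) & (~u))) | (~((u & w) | (~w))) = True | False = True
~((~((~(w & (~w))) & (~u))) | (~((u & w) | (~w)))) = False

False


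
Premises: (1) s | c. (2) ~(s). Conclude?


Disjunctive syllogism: from (P ∨ Q) and ¬P, infer Q.
One disjunct, 's', is ruled out; the other must hold.

c


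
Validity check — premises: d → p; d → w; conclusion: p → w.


This is (no valid rule). There exist truth assignments where the premises are all true but the conclusion is false.

Invalid.


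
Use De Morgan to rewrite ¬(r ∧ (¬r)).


De Morgan: the negation of a conjunction is the disjunction of the negations.
Distribute ¬ across ∧, flipping it to ∨, and negate each literal.

(¬r) ∨ r


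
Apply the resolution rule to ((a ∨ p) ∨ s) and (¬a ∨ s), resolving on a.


The clauses contain complementary literals a and ¬a.
Resolution eliminates this pair and disjoins the remaining literals (merging duplicates).

(p ∨ s)


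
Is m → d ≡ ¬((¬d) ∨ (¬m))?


Compare truth tables:
d | m | φ | ψ
-------------
F | F | T | F
T | F | T | F
F | T | F | F
T | T | T | T
They differ at row 1 (d=F, m=F): φ=T but ψ=F.

No, they are not logically equivalent.


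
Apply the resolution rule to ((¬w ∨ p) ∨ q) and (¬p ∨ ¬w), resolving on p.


The clauses contain complementary literals p and ¬p.
Resolution eliminates this pair and disjoins the remaining literals (merging duplicates).

(¬w ∨ q)


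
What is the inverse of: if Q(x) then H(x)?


The inverse of (P → Q) is (¬P → ¬Q). It is equivalent to the converse, not to the original.
Here P = 'Q(x)' and Q = 'H(x)'.

If not (Q(x)), then not (H(x)).


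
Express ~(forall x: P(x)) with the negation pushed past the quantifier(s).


¬(forall x: φ) = exists x: ¬φ, and ¬(exists x: φ) = forall x: ¬φ.
Apply to the universal statement.

exists x: ~(P(x))


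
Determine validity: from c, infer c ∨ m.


This matches the form of disjunction introduction: the conclusion follows in every model of the premises.

Valid.


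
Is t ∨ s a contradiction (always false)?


Truth table over {s, t}:
s | t | φ
---------
F | F | F
T | F | T
F | T | T
T | T | T
Satisfying assignment at row 2: s=T, t=F gives T.

No, it is not a contradiction.


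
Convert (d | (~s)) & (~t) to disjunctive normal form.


Step 1: Distribute ∧ over ∨: (d ∨ (¬s)) ∧ (¬t) = (d ∧ (¬t)) ∨ ((¬s) ∧ (¬t)).

(d & (~t)) | ((~s) & (~t))


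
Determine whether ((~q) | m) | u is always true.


Build the truth table over {m, q, u}:
m | q | u | φ
-------------
False | False | False | True
True | False | False | True
False | True | False | False
True | True | False | True
False | False | True | True
True | False | True | True
False | True | True | True
True | True | True | True
Counterexample at row 3: with m=False, q=True, u=False, the formula is False.

No, it is not a tautology.


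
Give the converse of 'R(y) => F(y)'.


The converse of (P → Q) is (Q → P). It is not in general equivalent to the original.
Here P = 'R(y)' and Q = 'F(y)'.

If F(y), then R(y).


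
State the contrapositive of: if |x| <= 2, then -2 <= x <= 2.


The contrapositive of (P → Q) is (¬Q → ¬P); it is logically equivalent to the original.
Here P = '|x| <= 2' and Q = '-2 <= x <= 2'.

If not (-2 <= x <= 2), then not (|x| <= 2).


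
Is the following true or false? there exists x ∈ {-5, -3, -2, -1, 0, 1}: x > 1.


Evaluate the predicate on each element: -5:F, -3:F, -2:F, -1:F, 0:F, 1:F.
No element satisfies the predicate.

F


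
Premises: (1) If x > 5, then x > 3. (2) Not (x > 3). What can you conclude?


Modus tollens: from (P → Q) and ¬Q, infer ¬P.
Q = 'x > 3' is denied; since P → Q, P must also fail.

Not (x > 5).


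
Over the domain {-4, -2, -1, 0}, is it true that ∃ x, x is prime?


Evaluate the predicate on each element: -4:F, -2:F, -1:F, 0:F.
No element satisfies the predicate.

F


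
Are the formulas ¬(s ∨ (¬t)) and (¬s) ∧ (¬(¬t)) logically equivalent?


Compare truth tables:
s | t | φ | ψ
-------------
F | F | F | F
T | F | F | F
F | T | T | T
T | T | F | F
The columns φ and ψ agree on every row.

Yes, they are logically equivalent.


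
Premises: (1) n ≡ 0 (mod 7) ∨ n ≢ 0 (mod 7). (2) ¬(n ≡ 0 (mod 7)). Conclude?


Disjunctive syllogism: from (P ∨ Q) and ¬P, infer Q.
One disjunct, 'n ≡ 0 (mod 7)', is ruled out; the other must hold.

n ≢ 0 (mod 7)


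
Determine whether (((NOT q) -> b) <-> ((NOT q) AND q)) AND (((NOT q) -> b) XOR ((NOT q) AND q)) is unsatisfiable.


Truth table over {b, q}:
b | q | φ
---------
F | F | F
T | F | F
F | T | F
T | T | F
Every row is false.

Yes, it is a contradiction.


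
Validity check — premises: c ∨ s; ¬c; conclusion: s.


This matches the form of disjunctive syllogism: the conclusion follows in every model of the premises.

Valid.


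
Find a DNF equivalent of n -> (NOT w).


Step 1: Rewrite n → (¬w) as ¬n ∨ (¬w).

(NOT n) OR (NOT w)


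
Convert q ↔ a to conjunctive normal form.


Step 1: Rewrite q ↔ a as (q → a) ∧ (a → q).
Step 2: Rewrite each implication as a disjunction.

((¬q) ∨ a) ∧ ((¬a) ∨ q)


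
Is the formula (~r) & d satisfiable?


Search for a satisfying assignment over {d, r}.
Try d=True, r=False: the formula evaluates to True.
A satisfying assignment exists.

Satisfiable.


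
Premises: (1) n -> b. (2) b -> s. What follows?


Hypothetical syllogism: from (P → Q) and (Q → R), infer (P → R).
Chain the two implications through the shared middle term 'b'.

n -> s


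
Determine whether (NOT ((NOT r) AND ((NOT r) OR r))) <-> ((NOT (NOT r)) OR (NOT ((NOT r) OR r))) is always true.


Build the truth table over {r}:
r | φ
-----
F | T
T | T
Every row evaluates to true.

Yes, it is a tautology.


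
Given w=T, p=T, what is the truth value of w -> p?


Implication is false only when antecedent is true and consequent is false.
Substitute: w=T, p=T.
T -> T evaluates to T.

T


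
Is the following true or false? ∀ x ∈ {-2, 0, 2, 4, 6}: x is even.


Evaluate the predicate on each element: -2:T, 0:T, 2:T, 4:T, 6:T.
Every element satisfies the predicate.

T


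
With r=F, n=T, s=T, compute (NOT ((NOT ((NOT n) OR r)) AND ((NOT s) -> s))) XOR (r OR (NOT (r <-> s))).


Substitute r=F, n=T, s=T:
… (earlier sub-steps elided)
(NOT n) OR r = F OR F = F
NOT ((NOT n) OR r) = T
NOT s = F
(NOT s) -> s = F -> T = T
(NOT ((NOT n) OR r)) AND ((NOT s) -> s) = T AND T = T
NOT ((NOT ((NOT n) OR r)) AND ((NOT s) -> s)) = F
r <-> s = F <-> T = F
NOT (r <-> s) = T
r OR (NOT (r <-> s)) = F OR T = T
(NOT ((NOT ((NOT n) OR r)) AND ((NOT s) -> s))) XOR (r OR (NOT (r <-> s))) = F XOR T = T

T


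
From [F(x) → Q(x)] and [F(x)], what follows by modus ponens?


Modus ponens: from (P → Q) and P, infer Q.
P = 'F(x)' is asserted, and P → Q holds, so Q follows.

Q(x).


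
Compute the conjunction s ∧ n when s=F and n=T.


Conjunction is true only when both operands are true.
Substitute: s=F, n=T.
F ∧ T evaluates to F.

F


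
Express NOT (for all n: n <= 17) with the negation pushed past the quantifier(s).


¬(for all x: φ) = there exists x: ¬φ, and ¬(there exists x: φ) = for all x: ¬φ.
Apply to the universal statement.

there exists n: NOT(n <= 17)


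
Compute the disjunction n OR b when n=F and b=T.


Disjunction is false only when both operands are false.
Substitute: n=F, b=T.
F OR T evaluates to T.

T


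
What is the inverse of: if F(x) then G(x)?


The inverse of (P → Q) is (¬P → ¬Q). It is equivalent to the converse, not to the original.
Here P = 'F(x)' and Q = 'G(x)'.

If not (F(x)), then not (G(x)).


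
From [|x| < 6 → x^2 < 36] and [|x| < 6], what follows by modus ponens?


Modus ponens: from (P → Q) and P, infer Q.
P = '|x| < 6' is asserted, and P → Q holds, so Q follows.

x^2 < 36.


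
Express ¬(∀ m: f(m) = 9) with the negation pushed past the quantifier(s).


¬(∀ x: φ) = ∃ x: ¬φ, and ¬(∃ x: φ) = ∀ x: ¬φ.
Apply to the universal statement.

∃ m: ¬(f(m) = 9)


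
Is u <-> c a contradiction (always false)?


Truth table over {c, u}:
c | u | φ
---------
F | F | T
T | F | F
F | T | F
T | T | T
Satisfying assignment at row 1: c=F, u=F gives T.

No, it is not a contradiction.


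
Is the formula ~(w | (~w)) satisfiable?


Check all 2 assignments over {w}:
w | φ
-----
False | False
True | False
No assignment makes the formula true.

Unsatisfiable.


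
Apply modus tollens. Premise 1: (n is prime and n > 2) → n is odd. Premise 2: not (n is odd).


Modus tollens: from (P → Q) and ¬Q, infer ¬P.
Q = 'n is odd' is denied; since P → Q, P must also fail.

Not ((n is prime and n > 2)).


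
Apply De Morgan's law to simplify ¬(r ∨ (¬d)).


De Morgan: the negation of a disjunction is the conjunction of the negations.
Distribute ¬ across ∨, flipping it to ∧, and negate each literal.

(¬r) ∧ d


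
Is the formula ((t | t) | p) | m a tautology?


Build the truth table over {m, p, t}:
m | p | t | φ
-------------
False | False | False | False
True | False | False | True
False | True | False | True
True | True | False | True
False | False | True | True
True | False | True | True
False | True | True | True
True | True | True | True
Counterexample at row 1: with m=False, p=False, t=False, the formula is False.

No, it is not a tautology.


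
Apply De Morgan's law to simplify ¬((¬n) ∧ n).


De Morgan: the negation of a conjunction is the disjunction of the negations.
Distribute ¬ across ∧, flipping it to ∨, and negate each literal.

n ∨ (¬n)


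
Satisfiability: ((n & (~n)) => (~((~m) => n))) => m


Search for a satisfying assignment over {m, n}.
Try m=True, n=False: the formula evaluates to True.
A satisfying assignment exists.

Satisfiable.


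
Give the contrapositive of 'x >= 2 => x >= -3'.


The contrapositive of (P → Q) is (¬Q → ¬P); it is logically equivalent to the original.
Here P = 'x >= 2' and Q = 'x >= -3'.

If not (x >= -3), then not (x >= 2).


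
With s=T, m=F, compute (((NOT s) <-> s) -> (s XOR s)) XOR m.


Substitute s=T, m=F:
NOT s = F
(NOT s) <-> s = F <-> T = F
s XOR s = T XOR T = F
((NOT s) <-> s) -> (s XOR s) = F -> F = T
(((NOT s) <-> s) -> (s XOR s)) XOR m = T XOR F = T

T


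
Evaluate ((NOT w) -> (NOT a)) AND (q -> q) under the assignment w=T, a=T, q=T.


Substitute w=T, a=T, q=T:
NOT w = F
NOT a = F
(NOT w) -> (NOT a) = F -> F = T
q -> q = T -> T = T
((NOT w) -> (NOT a)) AND (q -> q) = T AND T = T

T


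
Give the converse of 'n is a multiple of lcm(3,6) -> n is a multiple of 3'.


The converse of (P → Q) is (Q → P). It is not in general equivalent to the original.
Here P = 'n is a multiple of lcm(3,6)' and Q = 'n is a multiple of 3'.

If n is a multiple of 3, then n is a multiple of lcm(3,6).


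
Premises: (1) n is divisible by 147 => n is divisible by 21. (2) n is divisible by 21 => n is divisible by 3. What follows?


Hypothetical syllogism: from (P → Q) and (Q → R), infer (P → R).
Chain the two implications through the shared middle term 'n is divisible by 21'.

n is divisible by 147 => n is divisible by 3


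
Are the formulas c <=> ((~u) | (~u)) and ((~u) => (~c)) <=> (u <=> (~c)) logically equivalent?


Compare truth tables:
c | u | φ | ψ
-------------
False | False | False | False
True | False | True | False
False | True | True | True
True | True | False | False
They differ at row 2 (c=True, u=False): φ=True but ψ=False.

No, they are not logically equivalent.


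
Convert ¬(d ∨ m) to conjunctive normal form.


Step 1: Apply De Morgan: ¬(d ∨ m) = ¬d ∧ ¬m.

(¬d) ∧ (¬m)


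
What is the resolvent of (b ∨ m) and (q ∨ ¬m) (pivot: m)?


The clauses contain complementary literals m and ¬m.
Resolution eliminates this pair and disjoins the remaining literals (merging duplicates).

(b ∨ q)


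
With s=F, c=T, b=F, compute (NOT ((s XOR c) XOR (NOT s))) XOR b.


Substitute s=F, c=T, b=F:
s XOR c = F XOR T = T
NOT s = T
(s XOR c) XOR (NOT s) = T XOR T = F
NOT ((s XOR c) XOR (NOT s)) = T
(NOT ((s XOR c) XOR (NOT s))) XOR b = T XOR F = T

T


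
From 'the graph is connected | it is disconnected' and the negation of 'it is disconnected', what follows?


Disjunctive syllogism: from (P ∨ Q) and ¬P, infer Q.
One disjunct, 'it is disconnected', is ruled out; the other must hold.

the graph is connected


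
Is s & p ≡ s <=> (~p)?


Compare truth tables:
p | s | φ | ψ
-------------
False | False | False | False
True | False | False | True
False | True | False | True
True | True | True | False
They differ at row 2 (p=True, s=False): φ=False but ψ=True.

No, they are not logically equivalent.


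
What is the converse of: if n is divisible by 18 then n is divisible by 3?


The converse of (P → Q) is (Q → P). It is not in general equivalent to the original.
Here P = 'n is divisible by 18' and Q = 'n is divisible by 3'.

If n is divisible by 3, then n is divisible by 18.


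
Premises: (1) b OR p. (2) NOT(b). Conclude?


Disjunctive syllogism: from (P ∨ Q) and ¬P, infer Q.
One disjunct, 'b', is ruled out; the other must hold.

p


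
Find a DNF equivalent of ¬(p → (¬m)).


Step 1: Rewrite implication then negate: ¬(¬p ∨ (¬m)) = p ∧ ¬(¬m).
Step 2: Eliminate any double negations (¬¬X = X).

p ∧ m


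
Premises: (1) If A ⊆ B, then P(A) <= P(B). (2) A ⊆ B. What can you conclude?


Modus ponens: from (P → Q) and P, infer Q.
P = 'A ⊆ B' is asserted, and P → Q holds, so Q follows.

P(A) <= P(B).


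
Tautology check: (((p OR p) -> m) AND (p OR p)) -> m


Build the truth table over {m, p}:
m | p | φ
---------
F | F | T
T | F | T
F | T | T
T | T | T
Every row evaluates to true.

Yes, it is a tautology.


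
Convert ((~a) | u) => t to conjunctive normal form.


Step 1: Rewrite as ¬((¬a) ∨ u) ∨ t = (¬(¬a) ∧ ¬u) ∨ t.
Step 2: Distribute ∨ over ∧.
Step 3: Eliminate any double negations (¬¬X = X).

(a | t) & ((~u) | t)


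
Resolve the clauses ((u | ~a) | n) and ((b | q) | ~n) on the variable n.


The clauses contain complementary literals n and ~n.
Resolution eliminates this pair and disjoins the remaining literals (merging duplicates).

(((~a | u) | b) | q)


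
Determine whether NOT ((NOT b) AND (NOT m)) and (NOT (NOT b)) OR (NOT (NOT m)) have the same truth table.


Compare truth tables:
b | m | φ | ψ
-------------
F | F | F | F
T | F | T | T
F | T | T | T
T | T | T | T
The columns φ and ψ agree on every row.

Yes, they are logically equivalent.


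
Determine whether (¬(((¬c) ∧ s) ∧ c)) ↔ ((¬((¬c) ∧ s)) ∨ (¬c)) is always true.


Build the truth table over {c, s}:
c | s | φ
---------
F | F | T
T | F | T
F | T | T
T | T | T
Every row evaluates to true.

Yes, it is a tautology.


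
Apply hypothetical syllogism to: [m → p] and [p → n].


Hypothetical syllogism: from (P → Q) and (Q → R), infer (P → R).
Chain the two implications through the shared middle term 'p'.

m → n


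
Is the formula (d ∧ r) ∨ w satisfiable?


Search for a satisfying assignment over {d, r, w}.
Try d=T, r=T, w=F: the formula evaluates to T.
A satisfying assignment exists.

Satisfiable.


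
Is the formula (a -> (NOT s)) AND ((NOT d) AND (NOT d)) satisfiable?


Search for a satisfying assignment over {a, d, s}.
Try a=F, d=F, s=F: the formula evaluates to T.
A satisfying assignment exists.

Satisfiable.


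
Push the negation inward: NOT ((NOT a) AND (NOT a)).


De Morgan: the negation of a conjunction is the disjunction of the negations.
Distribute NOT across AND, flipping it to OR, and negate each literal.

a OR a


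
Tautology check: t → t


Build the truth table over {t}:
t | φ
-----
F | T
T | T
Every row evaluates to true.

Yes, it is a tautology.


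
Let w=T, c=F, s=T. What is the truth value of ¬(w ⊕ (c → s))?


Substitute w=T, c=F, s=T:
c → s = F → T = T
w ⊕ (c → s) = T ⊕ T = F
¬(w ⊕ (c → s)) = T

T


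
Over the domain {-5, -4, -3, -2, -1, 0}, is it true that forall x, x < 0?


Evaluate the predicate on each element: -5:True, -4:True, -3:True, -2:True, -1:True, 0:False.
Counterexample x = 0 fails the predicate.

False


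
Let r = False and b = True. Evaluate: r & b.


Conjunction is true only when both operands are true.
Substitute: r=False, b=True.
False & True evaluates to False.

False


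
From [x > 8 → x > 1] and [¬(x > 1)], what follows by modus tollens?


Modus tollens: from (P → Q) and ¬Q, infer ¬P.
Q = 'x > 1' is denied; since P → Q, P must also fail.

Not (x > 8).


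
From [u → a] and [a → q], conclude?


Hypothetical syllogism: from (P → Q) and (Q → R), infer (P → R).
Chain the two implications through the shared middle term 'a'.

u → q


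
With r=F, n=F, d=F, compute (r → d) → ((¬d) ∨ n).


Substitute r=F, n=F, d=F:
r → d = F → F = T
¬d = T
(¬d) ∨ n = T ∨ F = T
(r → d) → ((¬d) ∨ n) = T → T = T

T


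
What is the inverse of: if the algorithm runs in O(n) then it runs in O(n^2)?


The inverse of (P → Q) is (¬P → ¬Q). It is equivalent to the converse, not to the original.
Here P = 'the algorithm runs in O(n)' and Q = 'it runs in O(n^2)'.

If not (the algorithm runs in O(n)), then not (it runs in O(n^2)).


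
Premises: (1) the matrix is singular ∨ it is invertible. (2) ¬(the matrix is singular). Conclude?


Disjunctive syllogism: from (P ∨ Q) and ¬P, infer Q.
One disjunct, 'the matrix is singular', is ruled out; the other must hold.

it is invertible


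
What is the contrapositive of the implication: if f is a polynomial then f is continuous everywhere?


The contrapositive of (P → Q) is (¬Q → ¬P); it is logically equivalent to the original.
Here P = 'f is a polynomial' and Q = 'f is continuous everywhere'.

If not (f is continuous everywhere), then not (f is a polynomial).


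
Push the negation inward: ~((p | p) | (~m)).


De Morgan: the negation of a disjunction is the conjunction of the negations.
Distribute ~ across |, flipping it to &, and negate each literal.

((~p) & (~p)) & m


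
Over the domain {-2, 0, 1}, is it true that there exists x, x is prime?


Evaluate the predicate on each element: -2:F, 0:F, 1:F.
No element satisfies the predicate.

F


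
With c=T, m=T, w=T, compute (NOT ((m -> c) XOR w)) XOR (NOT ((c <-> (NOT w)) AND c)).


Substitute c=T, m=T, w=T:
m -> c = T -> T = T
(m -> c) XOR w = T XOR T = F
NOT ((m -> c) XOR w) = T
NOT w = F
c <-> (NOT w) = T <-> F = F
(c <-> (NOT w)) AND c = F AND T = F
NOT ((c <-> (NOT w)) AND c) = T
(NOT ((m -> c) XOR w)) XOR (NOT ((c <-> (NOT w)) AND c)) = T XOR T = F

F


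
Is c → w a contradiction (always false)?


Truth table over {c, w}:
c | w | φ
---------
F | F | T
T | F | F
F | T | T
T | T | T
Satisfying assignment at row 1: c=F, w=F gives T.

No, it is not a contradiction.


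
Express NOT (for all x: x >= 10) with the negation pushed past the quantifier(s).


¬(for all x: φ) = there exists x: ¬φ, and ¬(there exists x: φ) = for all x: ¬φ.
Apply to the universal statement.

there exists x: NOT(x >= 10)


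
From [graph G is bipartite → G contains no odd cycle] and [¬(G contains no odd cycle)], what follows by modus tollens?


Modus tollens: from (P → Q) and ¬Q, infer ¬P.
Q = 'G contains no odd cycle' is denied; since P → Q, P must also fail.

Not (graph G is bipartite).


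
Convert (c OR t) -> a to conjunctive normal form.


Step 1: Rewrite as ¬(c ∨ t) ∨ a = (¬c ∧ ¬t) ∨ a.
Step 2: Distribute ∨ over ∧.

((NOT c) OR a) AND ((NOT t) OR a)


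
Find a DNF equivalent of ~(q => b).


Step 1: Rewrite implication then negate: ¬(¬q ∨ b) = q ∧ ¬b.

q & (~b)


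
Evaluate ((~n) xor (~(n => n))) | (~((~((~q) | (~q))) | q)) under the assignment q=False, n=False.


Substitute q=False, n=False:
… (earlier sub-steps elided)
n => n = False => False = True
~(n => n) = False
(~n) xor (~(n => n)) = True xor False = True
~q = True
~q = True
(~q) | (~q) = True | True = True
~((~q) | (~q)) = False
(~((~q) | (~q))) | q = False | False = False
~((~((~q) | (~q))) | q) = True
((~n) xor (~(n => n))) | (~((~((~q) | (~q))) | q)) = True | True = True

True


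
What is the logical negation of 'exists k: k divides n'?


¬(forall x: φ) = exists x: ¬φ, and ¬(exists x: φ) = forall x: ¬φ.
Apply to the existential statement.

forall k: ~(k divides n)


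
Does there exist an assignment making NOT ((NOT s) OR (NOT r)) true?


Search for a satisfying assignment over {r, s}.
Try r=T, s=T: the formula evaluates to T.
A satisfying assignment exists.

Satisfiable.


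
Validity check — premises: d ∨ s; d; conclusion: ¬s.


This is affirming a disjunct (fallacy). There exist truth assignments where the premises are all true but the conclusion is false.

Invalid.


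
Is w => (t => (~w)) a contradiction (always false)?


Truth table over {t, w}:
t | w | φ
---------
False | False | True
True | False | True
False | True | True
True | True | False
Satisfying assignment at row 1: t=False, w=False gives True.

No, it is not a contradiction.


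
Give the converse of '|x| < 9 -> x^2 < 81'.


The converse of (P → Q) is (Q → P). It is not in general equivalent to the original.
Here P = '|x| < 9' and Q = 'x^2 < 81'.

If x^2 < 81, then |x| < 9.


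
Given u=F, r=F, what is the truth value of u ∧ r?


Conjunction is true only when both operands are true.
Substitute: u=F, r=F.
F ∧ F evaluates to F.

F


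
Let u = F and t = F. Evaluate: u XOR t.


Exclusive or is true when exactly one operand is true.
Substitute: u=F, t=F.
F XOR F evaluates to F.

F


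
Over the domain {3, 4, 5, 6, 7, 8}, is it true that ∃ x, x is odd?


Evaluate the predicate on each element: 3:T, 4:F, 5:T, 6:F, 7:T, 8:F.
Witness x = 3 satisfies the predicate.

T


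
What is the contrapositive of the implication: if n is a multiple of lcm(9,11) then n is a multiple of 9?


The contrapositive of (P → Q) is (¬Q → ¬P); it is logically equivalent to the original.
Here P = 'n is a multiple of lcm(9,11)' and Q = 'n is a multiple of 9'.

If not (n is a multiple of 9), then not (n is a multiple of lcm(9,11)).


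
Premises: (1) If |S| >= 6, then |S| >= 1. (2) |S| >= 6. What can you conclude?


Modus ponens: from (P → Q) and P, infer Q.
P = '|S| >= 6' is asserted, and P → Q holds, so Q follows.

|S| >= 1.


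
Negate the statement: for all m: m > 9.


¬(for all x: φ) = there exists x: ¬φ, and ¬(there exists x: φ) = for all x: ¬φ.
Apply to the universal statement.

there exists m: NOT(m > 9)


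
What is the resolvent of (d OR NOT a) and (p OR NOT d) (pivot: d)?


The clauses contain complementary literals d and NOTd.
Resolution eliminates this pair and disjoins the remaining literals (merging duplicates).

(NOT a OR p)


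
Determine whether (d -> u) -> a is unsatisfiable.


Truth table over {a, d, u}:
a | d | u | φ
-------------
F | F | F | F
T | F | F | T
F | T | F | T
T | T | F | T
F | F | T | F
T | F | T | T
F | T | T | F
T | T | T | T
Satisfying assignment at row 2: a=T, d=F, u=F gives T.

No, it is not a contradiction.


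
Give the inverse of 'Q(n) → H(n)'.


The inverse of (P → Q) is (¬P → ¬Q). It is equivalent to the converse, not to the original.
Here P = 'Q(n)' and Q = 'H(n)'.

If not (Q(n)), then not (H(n)).


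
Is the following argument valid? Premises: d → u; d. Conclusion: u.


This matches the form of modus ponens: the conclusion follows in every model of the premises.

Valid.


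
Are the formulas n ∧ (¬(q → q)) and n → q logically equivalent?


Compare truth tables:
n | q | φ | ψ
-------------
F | F | F | T
T | F | F | F
F | T | F | T
T | T | F | T
They differ at row 1 (n=F, q=F): φ=F but ψ=T.

No, they are not logically equivalent.


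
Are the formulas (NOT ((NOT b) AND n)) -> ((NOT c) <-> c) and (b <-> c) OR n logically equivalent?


Compare truth tables:
b | c | n | φ | ψ
-----------------
F | F | F | F | T
T | F | F | F | F
F | T | F | F | F
T | T | F | F | T
F | F | T | T | T
T | F | T | F | T
F | T | T | T | T
T | T | T | F | T
They differ at row 1 (b=F, c=F, n=F): φ=F but ψ=T.

No, they are not logically equivalent.


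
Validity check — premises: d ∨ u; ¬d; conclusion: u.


This matches the form of disjunctive syllogism: the conclusion follows in every model of the premises.

Valid.


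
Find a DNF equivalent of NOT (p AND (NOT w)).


Step 1: Apply De Morgan: ¬(p ∧ (¬w)) = ¬p ∨ ¬(¬w).
Step 2: Eliminate any double negations (¬¬X = X).

(NOT p) OR w


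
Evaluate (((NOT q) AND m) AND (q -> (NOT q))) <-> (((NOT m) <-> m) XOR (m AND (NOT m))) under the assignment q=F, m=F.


Substitute q=F, m=F:
… (earlier sub-steps elided)
(NOT q) AND m = T AND F = F
NOT q = T
q -> (NOT q) = F -> T = T
((NOT q) AND m) AND (q -> (NOT q)) = F AND T = F
NOT m = T
(NOT m) <-> m = T <-> F = F
NOT m = T
m AND (NOT m) = F AND T = F
((NOT m) <-> m) XOR (m AND (NOT m)) = F XOR F = F
(((NOT q) AND m) AND (q -> (NOT q))) <-> (((NOT m) <-> m) XOR (m AND (NOT m))) = F <-> F = T

T


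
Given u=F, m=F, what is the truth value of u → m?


Implication is false only when antecedent is true and consequent is false.
Substitute: u=F, m=F.
F → F evaluates to T.

T


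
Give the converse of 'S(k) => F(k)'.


The converse of (P → Q) is (Q → P). It is not in general equivalent to the original.
Here P = 'S(k)' and Q = 'F(k)'.

If F(k), then S(k).


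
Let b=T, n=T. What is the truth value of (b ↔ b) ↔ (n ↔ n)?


Substitute b=T, n=T:
b ↔ b = T ↔ T = T
n ↔ n = T ↔ T = T
(b ↔ b) ↔ (n ↔ n) = T ↔ T = T

T


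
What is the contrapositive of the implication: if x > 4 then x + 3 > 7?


The contrapositive of (P → Q) is (¬Q → ¬P); it is logically equivalent to the original.
Here P = 'x > 4' and Q = 'x + 3 > 7'.

If not (x + 3 > 7), then not (x > 4).


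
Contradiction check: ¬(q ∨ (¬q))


Truth table over {q}:
q | φ
-----
F | F
T | F
Every row is false.

Yes, it is a contradiction.


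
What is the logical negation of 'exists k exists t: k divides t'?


Negation flips each quantifier (∀↔∃) and negates the inner predicate.
¬(exists k exists t: φ) = forall k forall t: ¬φ.

forall k forall t: ~(k divides t)


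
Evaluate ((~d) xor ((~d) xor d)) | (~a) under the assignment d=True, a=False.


Substitute d=True, a=False:
~d = False
~d = False
(~d) xor d = False xor True = True
(~d) xor ((~d) xor d) = False xor True = True
~a = True
((~d) xor ((~d) xor d)) | (~a) = True | True = True

True


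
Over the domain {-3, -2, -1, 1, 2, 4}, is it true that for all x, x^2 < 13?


Evaluate the predicate on each element: -3:T, -2:T, -1:T, 1:T, 2:T, 4:F.
Counterexample x = 4 fails the predicate.

F


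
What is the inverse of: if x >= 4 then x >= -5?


The inverse of (P → Q) is (¬P → ¬Q). It is equivalent to the converse, not to the original.
Here P = 'x >= 4' and Q = 'x >= -5'.

If not (x >= 4), then not (x >= -5).


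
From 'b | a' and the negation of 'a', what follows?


Disjunctive syllogism: from (P ∨ Q) and ¬P, infer Q.
One disjunct, 'a', is ruled out; the other must hold.

b


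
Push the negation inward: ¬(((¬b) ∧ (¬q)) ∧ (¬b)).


De Morgan: the negation of a conjunction is the disjunction of the negations.
Distribute ¬ across ∧, flipping it to ∨, and negate each literal.

(b ∨ q) ∨ b


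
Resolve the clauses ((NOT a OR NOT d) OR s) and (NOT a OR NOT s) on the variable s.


The clauses contain complementary literals s and NOTs.
Resolution eliminates this pair and disjoins the remaining literals (merging duplicates).

(NOT d OR NOT a)


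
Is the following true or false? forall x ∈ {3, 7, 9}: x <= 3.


Evaluate the predicate on each element: 3:True, 7:False, 9:False.
Counterexample x = 7 fails the predicate.

False


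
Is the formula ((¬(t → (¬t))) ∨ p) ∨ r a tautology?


Build the truth table over {p, r, t}:
p | r | t | φ
-------------
F | F | F | F
T | F | F | T
F | T | F | T
T | T | F | T
F | F | T | T
T | F | T | T
F | T | T | T
T | T | T | T
Counterexample at row 1: with p=F, r=F, t=F, the formula is F.

No, it is not a tautology.


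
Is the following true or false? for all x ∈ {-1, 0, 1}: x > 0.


Evaluate the predicate on each element: -1:F, 0:F, 1:T.
Counterexample x = -1 fails the predicate.

F


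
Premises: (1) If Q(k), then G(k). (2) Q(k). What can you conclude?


Modus ponens: from (P → Q) and P, infer Q.
P = 'Q(k)' is asserted, and P → Q holds, so Q follows.

G(k).


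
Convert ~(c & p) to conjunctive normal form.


Step 1: Apply De Morgan: ¬(c ∧ p) = ¬c ∨ ¬p.

(~c) | (~p)


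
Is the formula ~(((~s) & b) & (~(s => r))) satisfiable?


Search for a satisfying assignment over {b, r, s}.
Try b=False, r=False, s=False: the formula evaluates to True.
A satisfying assignment exists.

Satisfiable.


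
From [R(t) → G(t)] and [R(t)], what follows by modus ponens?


Modus ponens: from (P → Q) and P, infer Q.
P = 'R(t)' is asserted, and P → Q holds, so Q follows.

G(t).


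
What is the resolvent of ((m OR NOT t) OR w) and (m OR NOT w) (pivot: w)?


The clauses contain complementary literals w and NOTw.
Resolution eliminates this pair and disjoins the remaining literals (merging duplicates).

(m OR NOT t)


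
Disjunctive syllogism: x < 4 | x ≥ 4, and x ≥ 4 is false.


Disjunctive syllogism: from (P ∨ Q) and ¬P, infer Q.
One disjunct, 'x ≥ 4', is ruled out; the other must hold.

x < 4
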